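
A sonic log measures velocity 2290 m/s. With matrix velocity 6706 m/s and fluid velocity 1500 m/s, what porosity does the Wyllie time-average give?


1/V - 1/Vm = 1/2290 - 1/6706 = 0.00028756
1/Vf - 1/Vm = 1/1500 - 1/6706 = 0.00051755
phi = 0.00028756 / 0.00051755 = 0.5556

0.5556


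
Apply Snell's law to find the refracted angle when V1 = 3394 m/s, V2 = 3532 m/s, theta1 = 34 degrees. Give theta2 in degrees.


sin(theta1) = sin(34 deg) = 0.559193
sin(theta2) = V2/V1 * sin(theta1) = 3532/3394 * 0.559193 = 0.58193
theta2 = arcsin(0.58193) = 35.5864 degrees

35.5864


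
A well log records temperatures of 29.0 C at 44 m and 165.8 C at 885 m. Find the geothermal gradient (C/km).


dT = 165.8 - 29.0 = 136.8 C
dz = 885 - 44 = 841 m
gradient = dT/dz * 1000 = 136.8/841 * 1000 = 162.6635 C/km

162.6635


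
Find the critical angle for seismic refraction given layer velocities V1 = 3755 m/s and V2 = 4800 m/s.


V1/V2 = 3755/4800 = 0.782292
theta_c = arcsin(0.782292) = 51.4709 degrees

51.4709


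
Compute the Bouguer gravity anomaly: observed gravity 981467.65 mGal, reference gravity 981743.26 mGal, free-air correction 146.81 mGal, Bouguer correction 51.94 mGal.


BA = g_obs - g_ref + FAC - BC
= 981467.65 - 981743.26 + 146.81 - 51.94
= -180.74 mGal

-180.74


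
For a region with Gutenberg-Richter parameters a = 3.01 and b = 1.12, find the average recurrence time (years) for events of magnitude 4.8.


log10(N) = 3.01 - 1.12*4.8 = -2.366
N = 10^-2.366 = 0.004305
T = 1/N = 1/0.004305 = 232.2737 years

232.2737


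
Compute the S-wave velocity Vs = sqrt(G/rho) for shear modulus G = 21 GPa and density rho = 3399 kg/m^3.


Convert G to Pa: G = 21e9 Pa
Compute G/rho = 21e9 / 3399 = 6178287.7317
Vs = sqrt(6178287.7317) = 2485.62 m/s

2485.62


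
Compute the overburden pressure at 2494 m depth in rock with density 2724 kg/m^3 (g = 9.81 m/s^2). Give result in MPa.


P = rho * g * z / 1e6
= 2724 * 9.81 * 2494 / 1e6
= 66645765.36 / 1e6
= 66.6458 MPa

66.6458


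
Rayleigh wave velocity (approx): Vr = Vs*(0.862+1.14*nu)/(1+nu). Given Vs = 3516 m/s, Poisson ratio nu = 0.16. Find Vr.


Numerator factor = 0.862 + 1.14*0.16 = 1.0444
Denominator = 1 + 0.16 = 1.16
Vr = 3516 * 1.0444 / 1.16 = 3165.61 m/s

3165.61


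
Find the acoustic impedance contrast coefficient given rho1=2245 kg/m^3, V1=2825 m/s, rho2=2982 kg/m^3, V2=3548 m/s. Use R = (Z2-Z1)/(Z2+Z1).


Z1 = 2245 * 2825 = 6342125
Z2 = 2982 * 3548 = 10580136
R = (10580136 - 6342125) / (10580136 + 6342125) = 4238011 / 16922261 = 0.2504

0.2504


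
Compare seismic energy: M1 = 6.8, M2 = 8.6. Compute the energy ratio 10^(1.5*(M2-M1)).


M2 - M1 = 8.6 - 6.8 = 1.8
1.5 * 1.8 = 2.7
ratio = 10^2.7 = 501.19

501.19


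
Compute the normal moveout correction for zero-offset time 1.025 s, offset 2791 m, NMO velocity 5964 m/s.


x/Vnmo = 2791/5964 = 0.467975
(x/Vnmo)^2 = 0.219
t0^2 = 1.050625
sqrt(1.050625 + 0.219) = 1.126776
dt = 1.126776 - 1.025 = 0.101776

0.101776


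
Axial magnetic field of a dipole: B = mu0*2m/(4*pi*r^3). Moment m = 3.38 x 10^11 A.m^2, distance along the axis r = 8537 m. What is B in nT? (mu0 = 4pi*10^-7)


m = 3.38 x 10^11 = 338000000000 A.m^2
2m = 676000000000 A.m^2
r^3 = 8537^3 = 622179710153
B = (4pi*10^-7) * 676000000000 / (4*pi * 622179710153) * 1e9
= 849486.653531 / 7818540826517.17 * 1e9
= 108.6503 nT

108.6503


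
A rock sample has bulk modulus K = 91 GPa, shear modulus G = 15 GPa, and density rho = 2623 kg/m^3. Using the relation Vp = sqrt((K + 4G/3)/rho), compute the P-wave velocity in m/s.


First compute the effective modulus:
K + 4G/3 = 91e9 + 4*15e9/3 = 111000000000.0 Pa
Then divide by density:
111000000000.0 / 2623 = 42317956.5383 Pa/(kg/m^3)
Take the square root:
Vp = sqrt(42317956.5383) = 6505.23 m/s

6505.23


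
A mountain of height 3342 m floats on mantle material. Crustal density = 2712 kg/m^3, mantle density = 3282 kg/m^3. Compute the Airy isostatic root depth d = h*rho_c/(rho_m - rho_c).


rho_m - rho_c = 3282 - 2712 = 570
d = 3342 * 2712 / 570
= 9063504 / 570
= 15900.88 m

15900.88


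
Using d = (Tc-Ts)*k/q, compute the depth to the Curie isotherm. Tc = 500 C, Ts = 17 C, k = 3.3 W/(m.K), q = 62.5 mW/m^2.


T_Curie - T_surf = 500 - 17 = 483 C
Convert q to W/m^2: 62.5 mW/m^2 = 0.0625 W/m^2
d = 483 * 3.3 / 0.0625 = 25502.4 m

25502.4


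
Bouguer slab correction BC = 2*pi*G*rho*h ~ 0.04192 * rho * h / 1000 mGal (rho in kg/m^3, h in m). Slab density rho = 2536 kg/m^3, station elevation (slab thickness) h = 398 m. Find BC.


BC = 0.04192 * rho * h / 1000
= 0.04192 * 2536 * 398 / 1000
= 42.311 mGal

42.311


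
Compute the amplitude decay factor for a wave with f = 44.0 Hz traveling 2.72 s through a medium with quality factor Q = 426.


pi*f*t/Q = pi*44.0*2.72/426 = 0.882596
A/A0 = exp(-0.882596) = 0.413708

0.413708


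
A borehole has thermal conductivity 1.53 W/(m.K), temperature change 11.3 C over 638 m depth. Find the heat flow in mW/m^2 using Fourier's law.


q = k * dT / dz * 1000
= 1.53 * 11.3 / 638 * 1000
= 0.027099 * 1000
= 27.0987 mW/m^2

27.0987


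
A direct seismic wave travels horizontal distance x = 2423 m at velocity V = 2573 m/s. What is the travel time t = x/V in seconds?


t = x / V
= 2423 / 2573
= 0.9417 s

0.9417


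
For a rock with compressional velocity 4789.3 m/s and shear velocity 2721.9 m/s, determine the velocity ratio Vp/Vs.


Vp/Vs = 4789.3 / 2721.9
= 1.7595

1.7595


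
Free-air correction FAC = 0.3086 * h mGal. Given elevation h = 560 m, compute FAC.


FAC = 0.3086 * h
= 0.3086 * 560
= 172.816 mGal

172.816


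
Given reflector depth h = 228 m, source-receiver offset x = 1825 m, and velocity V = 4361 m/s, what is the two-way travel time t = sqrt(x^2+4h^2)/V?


x^2 + 4h^2 = 1825^2 + 4*228^2 = 3330625 + 207936 = 3538561
sqrt(3538561) = 1881.1063
t = 1881.1063 / 4361 = 0.4313 s

0.4313


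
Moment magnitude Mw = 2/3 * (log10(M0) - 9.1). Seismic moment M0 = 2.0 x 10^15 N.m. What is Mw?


log10(M0) = log10(2.0 x 10^15) = 15.301
Mw = 2/3 * (15.301 - 9.1)
= 2/3 * 6.201
= 4.13

4.13


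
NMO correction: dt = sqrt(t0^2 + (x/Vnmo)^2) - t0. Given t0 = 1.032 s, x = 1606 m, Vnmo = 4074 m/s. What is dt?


x/Vnmo = 1606/4074 = 0.394207
(x/Vnmo)^2 = 0.155399
t0^2 = 1.065024
sqrt(1.065024 + 0.155399) = 1.104728
dt = 1.104728 - 1.032 = 0.072728

0.072728


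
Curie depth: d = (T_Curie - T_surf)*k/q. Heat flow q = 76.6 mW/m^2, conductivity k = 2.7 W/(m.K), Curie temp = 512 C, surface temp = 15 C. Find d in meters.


T_Curie - T_surf = 512 - 15 = 497 C
Convert q to W/m^2: 76.6 mW/m^2 = 0.0766 W/m^2
d = 497 * 2.7 / 0.0766 = 17518.28 m

17518.28


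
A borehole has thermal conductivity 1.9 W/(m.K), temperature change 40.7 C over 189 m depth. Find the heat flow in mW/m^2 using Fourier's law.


q = k * dT / dz * 1000
= 1.9 * 40.7 / 189 * 1000
= 0.409153 * 1000
= 409.1534 mW/m^2

409.1534


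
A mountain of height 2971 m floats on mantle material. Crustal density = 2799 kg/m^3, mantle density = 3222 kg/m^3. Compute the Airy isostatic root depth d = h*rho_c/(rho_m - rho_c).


rho_m - rho_c = 3222 - 2799 = 423
d = 2971 * 2799 / 423
= 8315829 / 423
= 19659.17 m

19659.17


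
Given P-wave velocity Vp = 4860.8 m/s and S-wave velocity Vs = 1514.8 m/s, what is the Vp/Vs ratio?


Vp/Vs = 4860.8 / 1514.8
= 3.2089

3.2089


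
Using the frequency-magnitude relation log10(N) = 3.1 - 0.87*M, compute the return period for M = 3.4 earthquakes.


log10(N) = 3.1 - 0.87*3.4 = 0.142
N = 10^0.142 = 1.386756
T = 1/N = 1/1.386756 = 0.7211 years

0.7211


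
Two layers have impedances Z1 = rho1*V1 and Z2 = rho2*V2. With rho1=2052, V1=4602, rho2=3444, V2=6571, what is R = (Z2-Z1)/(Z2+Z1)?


Z1 = 2052 * 4602 = 9443304
Z2 = 3444 * 6571 = 22630524
R = (22630524 - 9443304) / (22630524 + 9443304) = 13187220 / 32073828 = 0.4112

0.4112


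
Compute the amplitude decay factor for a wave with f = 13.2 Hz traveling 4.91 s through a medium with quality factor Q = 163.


pi*f*t/Q = pi*13.2*4.91/163 = 1.249159
A/A0 = exp(-1.249159) = 0.286746

0.286746


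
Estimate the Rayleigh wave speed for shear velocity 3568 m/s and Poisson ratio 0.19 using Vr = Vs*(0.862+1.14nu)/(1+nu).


Numerator factor = 0.862 + 1.14*0.19 = 1.0786
Denominator = 1 + 0.19 = 1.19
Vr = 3568 * 1.0786 / 1.19 = 3233.99 m/s

3233.99


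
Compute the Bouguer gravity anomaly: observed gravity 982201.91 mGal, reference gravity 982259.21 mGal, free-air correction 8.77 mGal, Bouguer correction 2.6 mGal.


BA = g_obs - g_ref + FAC - BC
= 982201.91 - 982259.21 + 8.77 - 2.6
= -51.13 mGal

-51.13


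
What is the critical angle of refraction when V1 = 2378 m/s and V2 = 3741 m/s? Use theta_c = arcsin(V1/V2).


V1/V2 = 2378/3741 = 0.635659
theta_c = arcsin(0.635659) = 39.4689 degrees

39.4689


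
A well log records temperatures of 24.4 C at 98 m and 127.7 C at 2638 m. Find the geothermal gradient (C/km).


dT = 127.7 - 24.4 = 103.3 C
dz = 2638 - 98 = 2540 m
gradient = dT/dz * 1000 = 103.3/2540 * 1000 = 40.6693 C/km

40.6693


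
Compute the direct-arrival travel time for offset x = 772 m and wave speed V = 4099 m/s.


t = x / V
= 772 / 4099
= 0.1883 s

0.1883


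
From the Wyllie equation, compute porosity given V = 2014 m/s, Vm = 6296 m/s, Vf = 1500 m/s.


1/V - 1/Vm = 1/2014 - 1/6296 = 0.00033769
1/Vf - 1/Vm = 1/1500 - 1/6296 = 0.00050784
phi = 0.00033769 / 0.00050784 = 0.665

0.665


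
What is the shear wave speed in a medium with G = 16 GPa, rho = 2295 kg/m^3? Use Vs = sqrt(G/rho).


Convert G to Pa: G = 16e9 Pa
Compute G/rho = 16e9 / 2295 = 6971677.5599
Vs = sqrt(6971677.5599) = 2640.39 m/s

2640.39


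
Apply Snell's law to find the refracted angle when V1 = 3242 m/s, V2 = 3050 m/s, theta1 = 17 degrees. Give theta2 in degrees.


sin(theta1) = sin(17 deg) = 0.292372
sin(theta2) = V2/V1 * sin(theta1) = 3050/3242 * 0.292372 = 0.275057
theta2 = arcsin(0.275057) = 15.9654 degrees

15.9654


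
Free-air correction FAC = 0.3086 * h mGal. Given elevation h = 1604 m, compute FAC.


FAC = 0.3086 * h
= 0.3086 * 1604
= 494.9944 mGal

494.9944


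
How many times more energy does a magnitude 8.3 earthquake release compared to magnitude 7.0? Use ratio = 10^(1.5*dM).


M2 - M1 = 8.3 - 7.0 = 1.3
1.5 * 1.3 = 1.95
ratio = 10^1.95 = 89.13

89.13


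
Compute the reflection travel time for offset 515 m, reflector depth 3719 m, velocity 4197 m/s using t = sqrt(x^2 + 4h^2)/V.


x^2 + 4h^2 = 515^2 + 4*3719^2 = 265225 + 55323844 = 55589069
sqrt(55589069) = 7455.8077
t = 7455.8077 / 4197 = 1.7765 s

1.7765


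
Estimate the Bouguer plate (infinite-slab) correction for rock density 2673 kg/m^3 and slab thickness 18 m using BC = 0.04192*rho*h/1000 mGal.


BC = 0.04192 * rho * h / 1000
= 0.04192 * 2673 * 18 / 1000
= 2.0169 mGal

2.0169


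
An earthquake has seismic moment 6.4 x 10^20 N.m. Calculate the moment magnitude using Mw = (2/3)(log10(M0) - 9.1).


log10(M0) = log10(6.4 x 10^20) = 20.8062
Mw = 2/3 * (20.8062 - 9.1)
= 2/3 * 11.7062
= 7.8

7.8


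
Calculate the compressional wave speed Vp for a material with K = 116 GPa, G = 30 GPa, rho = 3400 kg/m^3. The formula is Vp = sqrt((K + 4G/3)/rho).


First compute the effective modulus:
K + 4G/3 = 116e9 + 4*30e9/3 = 156000000000.0 Pa
Then divide by density:
156000000000.0 / 3400 = 45882352.9412 Pa/(kg/m^3)
Take the square root:
Vp = sqrt(45882352.9412) = 6773.65 m/s

6773.65


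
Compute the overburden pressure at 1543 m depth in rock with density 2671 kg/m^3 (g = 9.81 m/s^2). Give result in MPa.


P = rho * g * z / 1e6
= 2671 * 9.81 * 1543 / 1e6
= 40430472.93 / 1e6
= 40.4305 MPa

40.4305


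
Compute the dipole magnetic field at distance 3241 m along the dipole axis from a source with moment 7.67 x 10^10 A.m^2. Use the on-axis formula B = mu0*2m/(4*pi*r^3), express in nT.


m = 7.67 x 10^10 = 76700000000 A.m^2
2m = 153400000000 A.m^2
r^3 = 3241^3 = 34043726521
B = (4pi*10^-7) * 153400000000 / (4*pi * 34043726521) * 1e9
= 192768.125224 / 427806084556.77 * 1e9
= 450.597 nT

450.597


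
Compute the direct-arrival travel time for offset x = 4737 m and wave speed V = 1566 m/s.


t = x / V
= 4737 / 1566
= 3.0249 s

3.0249


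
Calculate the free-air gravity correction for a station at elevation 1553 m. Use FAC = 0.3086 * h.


FAC = 0.3086 * h
= 0.3086 * 1553
= 479.2558 mGal

479.2558


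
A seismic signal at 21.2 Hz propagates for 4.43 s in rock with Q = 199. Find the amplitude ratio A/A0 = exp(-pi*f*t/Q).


pi*f*t/Q = pi*21.2*4.43/199 = 1.482642
A/A0 = exp(-1.482642) = 0.227037

0.227037


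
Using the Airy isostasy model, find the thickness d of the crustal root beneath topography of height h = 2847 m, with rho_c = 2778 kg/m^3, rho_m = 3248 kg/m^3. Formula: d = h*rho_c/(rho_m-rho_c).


rho_m - rho_c = 3248 - 2778 = 470
d = 2847 * 2778 / 470
= 7908966 / 470
= 16827.59 m

16827.59


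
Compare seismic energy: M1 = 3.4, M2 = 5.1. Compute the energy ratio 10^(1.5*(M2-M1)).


M2 - M1 = 5.1 - 3.4 = 1.7
1.5 * 1.7 = 2.55
ratio = 10^2.55 = 354.81

354.81


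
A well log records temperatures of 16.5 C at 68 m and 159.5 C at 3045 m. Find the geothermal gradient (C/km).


dT = 159.5 - 16.5 = 143.0 C
dz = 3045 - 68 = 2977 m
gradient = dT/dz * 1000 = 143.0/2977 * 1000 = 48.0349 C/km

48.0349


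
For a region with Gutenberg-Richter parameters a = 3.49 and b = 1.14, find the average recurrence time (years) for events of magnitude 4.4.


log10(N) = 3.49 - 1.14*4.4 = -1.526
N = 10^-1.526 = 0.029785
T = 1/N = 1/0.029785 = 33.5738 years

33.5738


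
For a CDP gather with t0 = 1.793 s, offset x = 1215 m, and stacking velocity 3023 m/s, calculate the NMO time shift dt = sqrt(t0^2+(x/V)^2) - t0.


x/Vnmo = 1215/3023 = 0.401919
(x/Vnmo)^2 = 0.161539
t0^2 = 3.214849
sqrt(3.214849 + 0.161539) = 1.837495
dt = 1.837495 - 1.793 = 0.044495

0.044495


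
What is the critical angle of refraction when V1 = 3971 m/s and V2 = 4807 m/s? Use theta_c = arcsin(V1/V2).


V1/V2 = 3971/4807 = 0.826087
theta_c = arcsin(0.826087) = 55.6988 degrees

55.6988


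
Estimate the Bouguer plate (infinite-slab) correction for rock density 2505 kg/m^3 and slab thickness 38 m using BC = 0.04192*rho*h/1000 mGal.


BC = 0.04192 * rho * h / 1000
= 0.04192 * 2505 * 38 / 1000
= 3.9904 mGal

3.9904


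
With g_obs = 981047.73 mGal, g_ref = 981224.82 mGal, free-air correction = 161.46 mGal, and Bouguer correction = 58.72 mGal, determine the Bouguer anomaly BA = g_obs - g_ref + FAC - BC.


BA = g_obs - g_ref + FAC - BC
= 981047.73 - 981224.82 + 161.46 - 58.72
= -74.35 mGal

-74.35


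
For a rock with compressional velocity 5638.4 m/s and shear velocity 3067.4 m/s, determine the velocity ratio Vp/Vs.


Vp/Vs = 5638.4 / 3067.4
= 1.8382

1.8382


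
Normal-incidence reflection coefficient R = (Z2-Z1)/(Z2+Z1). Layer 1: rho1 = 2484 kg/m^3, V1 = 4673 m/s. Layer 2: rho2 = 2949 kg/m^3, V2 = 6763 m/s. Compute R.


Z1 = 2484 * 4673 = 11607732
Z2 = 2949 * 6763 = 19944087
R = (19944087 - 11607732) / (19944087 + 11607732) = 8336355 / 31551819 = 0.2642

0.2642


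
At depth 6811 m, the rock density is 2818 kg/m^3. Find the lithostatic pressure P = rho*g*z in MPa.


P = rho * g * z / 1e6
= 2818 * 9.81 * 6811 / 1e6
= 188287234.38 / 1e6
= 188.2872 MPa

188.2872


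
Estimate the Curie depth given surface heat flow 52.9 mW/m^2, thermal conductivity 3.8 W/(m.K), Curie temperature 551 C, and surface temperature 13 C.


T_Curie - T_surf = 551 - 13 = 538 C
Convert q to W/m^2: 52.9 mW/m^2 = 0.0529 W/m^2
d = 538 * 3.8 / 0.0529 = 38646.5 m

38646.5


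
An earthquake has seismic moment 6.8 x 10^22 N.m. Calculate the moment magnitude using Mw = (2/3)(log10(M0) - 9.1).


log10(M0) = log10(6.8 x 10^22) = 22.8325
Mw = 2/3 * (22.8325 - 9.1)
= 2/3 * 13.7325
= 9.16

9.16


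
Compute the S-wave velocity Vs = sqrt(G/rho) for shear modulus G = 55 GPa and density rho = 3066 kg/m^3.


Convert G to Pa: G = 55e9 Pa
Compute G/rho = 55e9 / 3066 = 17938682.3222
Vs = sqrt(17938682.3222) = 4235.41 m/s

4235.41


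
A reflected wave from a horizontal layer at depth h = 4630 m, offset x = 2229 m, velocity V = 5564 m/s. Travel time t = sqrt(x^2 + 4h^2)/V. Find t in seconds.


x^2 + 4h^2 = 2229^2 + 4*4630^2 = 4968441 + 85747600 = 90716041
sqrt(90716041) = 9524.4969
t = 9524.4969 / 5564 = 1.7118 s

1.7118


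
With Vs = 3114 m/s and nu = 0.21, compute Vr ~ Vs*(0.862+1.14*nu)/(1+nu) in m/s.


Numerator factor = 0.862 + 1.14*0.21 = 1.1014
Denominator = 1 + 0.21 = 1.21
Vr = 3114 * 1.1014 / 1.21 = 2834.51 m/s

2834.51


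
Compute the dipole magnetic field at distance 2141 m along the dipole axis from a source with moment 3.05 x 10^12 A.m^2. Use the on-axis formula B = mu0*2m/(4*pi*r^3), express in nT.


m = 3.05 x 10^12 = 3050000000000 A.m^2
2m = 6100000000000 A.m^2
r^3 = 2141^3 = 9814089221
B = (4pi*10^-7) * 6100000000000 / (4*pi * 9814089221) * 1e9
= 7665486.074759 / 123327482393.47 * 1e9
= 62155.5385 nT

62155.5385


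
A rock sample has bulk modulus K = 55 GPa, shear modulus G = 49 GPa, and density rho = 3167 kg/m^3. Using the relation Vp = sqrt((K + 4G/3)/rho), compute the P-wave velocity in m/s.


First compute the effective modulus:
K + 4G/3 = 55e9 + 4*49e9/3 = 120333333333.33 Pa
Then divide by density:
120333333333.33 / 3167 = 37996000.421 Pa/(kg/m^3)
Take the square root:
Vp = sqrt(37996000.421) = 6164.09 m/s

6164.09


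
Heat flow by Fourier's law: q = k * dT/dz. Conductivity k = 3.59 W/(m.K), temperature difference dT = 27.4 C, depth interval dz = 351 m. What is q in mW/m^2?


q = k * dT / dz * 1000
= 3.59 * 27.4 / 351 * 1000
= 0.280245 * 1000
= 280.245 mW/m^2

280.245


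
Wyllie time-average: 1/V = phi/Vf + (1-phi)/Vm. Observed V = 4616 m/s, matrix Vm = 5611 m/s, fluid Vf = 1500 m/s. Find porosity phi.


1/V - 1/Vm = 1/4616 - 1/5611 = 3.842e-05
1/Vf - 1/Vm = 1/1500 - 1/5611 = 0.00048845
phi = 3.842e-05 / 0.00048845 = 0.0787

0.0787


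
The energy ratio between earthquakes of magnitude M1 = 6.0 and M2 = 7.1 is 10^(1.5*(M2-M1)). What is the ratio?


M2 - M1 = 7.1 - 6.0 = 1.1
1.5 * 1.1 = 1.65
ratio = 10^1.65 = 44.67

44.67


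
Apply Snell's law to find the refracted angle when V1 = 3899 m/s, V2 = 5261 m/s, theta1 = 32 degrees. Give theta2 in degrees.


sin(theta1) = sin(32 deg) = 0.529919
sin(theta2) = V2/V1 * sin(theta1) = 5261/3899 * 0.529919 = 0.715031
theta2 = arcsin(0.715031) = 45.6457 degrees

45.6457


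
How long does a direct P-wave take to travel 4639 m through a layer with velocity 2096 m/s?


t = x / V
= 4639 / 2096
= 2.2133 s

2.2133


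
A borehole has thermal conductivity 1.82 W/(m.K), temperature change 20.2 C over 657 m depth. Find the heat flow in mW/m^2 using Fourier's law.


q = k * dT / dz * 1000
= 1.82 * 20.2 / 657 * 1000
= 0.055957 * 1000
= 55.9574 mW/m^2

55.9574


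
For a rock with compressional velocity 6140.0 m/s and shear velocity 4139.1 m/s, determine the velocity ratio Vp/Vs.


Vp/Vs = 6140.0 / 4139.1
= 1.4834

1.4834


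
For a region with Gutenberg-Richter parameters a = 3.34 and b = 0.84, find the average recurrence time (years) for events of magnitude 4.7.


log10(N) = 3.34 - 0.84*4.7 = -0.608
N = 10^-0.608 = 0.246604
T = 1/N = 1/0.246604 = 4.0551 years

4.0551


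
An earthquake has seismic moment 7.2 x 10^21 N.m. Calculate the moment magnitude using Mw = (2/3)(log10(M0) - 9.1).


log10(M0) = log10(7.2 x 10^21) = 21.8573
Mw = 2/3 * (21.8573 - 9.1)
= 2/3 * 12.7573
= 8.5

8.5


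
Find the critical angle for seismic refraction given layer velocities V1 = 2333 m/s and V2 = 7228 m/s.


V1/V2 = 2333/7228 = 0.322773
theta_c = arcsin(0.322773) = 18.8307 degrees

18.8307


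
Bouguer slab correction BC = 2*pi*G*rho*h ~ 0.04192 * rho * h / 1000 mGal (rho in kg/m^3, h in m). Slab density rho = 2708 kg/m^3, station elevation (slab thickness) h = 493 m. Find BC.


BC = 0.04192 * rho * h / 1000
= 0.04192 * 2708 * 493 / 1000
= 55.965 mGal

55.965


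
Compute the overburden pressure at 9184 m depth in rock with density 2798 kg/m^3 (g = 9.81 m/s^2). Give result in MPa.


P = rho * g * z / 1e6
= 2798 * 9.81 * 9184 / 1e6
= 252085921.92 / 1e6
= 252.0859 MPa

252.0859


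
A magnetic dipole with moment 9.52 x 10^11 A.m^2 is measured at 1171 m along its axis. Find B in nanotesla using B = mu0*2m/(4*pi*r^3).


m = 9.52 x 10^11 = 952000000000 A.m^2
2m = 1904000000000 A.m^2
r^3 = 1171^3 = 1605723211
B = (4pi*10^-7) * 1904000000000 / (4*pi * 1605723211) * 1e9
= 2392636.964974 / 20178112973.5 * 1e9
= 118575.8534 nT

118575.8534


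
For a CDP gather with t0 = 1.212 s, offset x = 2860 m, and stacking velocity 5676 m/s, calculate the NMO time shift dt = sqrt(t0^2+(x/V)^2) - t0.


x/Vnmo = 2860/5676 = 0.503876
(x/Vnmo)^2 = 0.253891
t0^2 = 1.468944
sqrt(1.468944 + 0.253891) = 1.312568
dt = 1.312568 - 1.212 = 0.100568

0.100568


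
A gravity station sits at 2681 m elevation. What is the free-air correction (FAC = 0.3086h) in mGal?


FAC = 0.3086 * h
= 0.3086 * 2681
= 827.3566 mGal

827.3566


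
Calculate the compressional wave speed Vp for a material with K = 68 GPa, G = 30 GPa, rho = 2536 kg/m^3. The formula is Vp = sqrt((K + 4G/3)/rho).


First compute the effective modulus:
K + 4G/3 = 68e9 + 4*30e9/3 = 108000000000.0 Pa
Then divide by density:
108000000000.0 / 2536 = 42586750.7886 Pa/(kg/m^3)
Take the square root:
Vp = sqrt(42586750.7886) = 6525.85 m/s

6525.85


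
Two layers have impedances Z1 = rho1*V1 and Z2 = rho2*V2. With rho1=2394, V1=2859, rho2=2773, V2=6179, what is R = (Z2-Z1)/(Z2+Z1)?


Z1 = 2394 * 2859 = 6844446
Z2 = 2773 * 6179 = 17134367
R = (17134367 - 6844446) / (17134367 + 6844446) = 10289921 / 23978813 = 0.4291

0.4291


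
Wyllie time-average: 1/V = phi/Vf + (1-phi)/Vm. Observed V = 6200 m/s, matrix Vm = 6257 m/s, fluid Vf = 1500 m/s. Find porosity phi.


1/V - 1/Vm = 1/6200 - 1/6257 = 1.47e-06
1/Vf - 1/Vm = 1/1500 - 1/6257 = 0.00050685
phi = 1.47e-06 / 0.00050685 = 0.0029

0.0029


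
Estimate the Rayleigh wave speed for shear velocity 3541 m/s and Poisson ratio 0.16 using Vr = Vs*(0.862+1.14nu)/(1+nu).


Numerator factor = 0.862 + 1.14*0.16 = 1.0444
Denominator = 1 + 0.16 = 1.16
Vr = 3541 * 1.0444 / 1.16 = 3188.12 m/s

3188.12


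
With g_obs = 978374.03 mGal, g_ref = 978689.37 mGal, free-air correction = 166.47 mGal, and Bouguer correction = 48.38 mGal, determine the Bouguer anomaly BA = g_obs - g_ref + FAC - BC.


BA = g_obs - g_ref + FAC - BC
= 978374.03 - 978689.37 + 166.47 - 48.38
= -197.25 mGal

-197.25


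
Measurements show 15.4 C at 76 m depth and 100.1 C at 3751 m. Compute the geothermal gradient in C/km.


dT = 100.1 - 15.4 = 84.7 C
dz = 3751 - 76 = 3675 m
gradient = dT/dz * 1000 = 84.7/3675 * 1000 = 23.0476 C/km

23.0476


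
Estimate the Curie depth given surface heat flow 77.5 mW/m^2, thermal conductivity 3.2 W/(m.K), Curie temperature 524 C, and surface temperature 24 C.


T_Curie - T_surf = 524 - 24 = 500 C
Convert q to W/m^2: 77.5 mW/m^2 = 0.0775 W/m^2
d = 500 * 3.2 / 0.0775 = 20645.16 m

20645.16


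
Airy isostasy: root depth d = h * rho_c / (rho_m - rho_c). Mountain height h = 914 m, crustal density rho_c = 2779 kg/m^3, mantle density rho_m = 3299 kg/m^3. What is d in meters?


rho_m - rho_c = 3299 - 2779 = 520
d = 914 * 2779 / 520
= 2540006 / 520
= 4884.63 m

4884.63


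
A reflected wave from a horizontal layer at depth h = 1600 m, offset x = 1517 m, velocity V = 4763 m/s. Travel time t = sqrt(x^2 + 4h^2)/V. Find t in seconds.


x^2 + 4h^2 = 1517^2 + 4*1600^2 = 2301289 + 10240000 = 12541289
sqrt(12541289) = 3541.3682
t = 3541.3682 / 4763 = 0.7435 s

0.7435


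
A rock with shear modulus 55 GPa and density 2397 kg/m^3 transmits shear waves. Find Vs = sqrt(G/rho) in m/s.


Convert G to Pa: G = 55e9 Pa
Compute G/rho = 55e9 / 2397 = 22945348.3521
Vs = sqrt(22945348.3521) = 4790.13 m/s

4790.13


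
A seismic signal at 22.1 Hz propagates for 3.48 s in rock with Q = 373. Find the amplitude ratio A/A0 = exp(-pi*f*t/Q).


pi*f*t/Q = pi*22.1*3.48/373 = 0.647758
A/A0 = exp(-0.647758) = 0.523218

0.523218


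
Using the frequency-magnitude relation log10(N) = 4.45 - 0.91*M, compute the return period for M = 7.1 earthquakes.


log10(N) = 4.45 - 0.91*7.1 = -2.011
N = 10^-2.011 = 0.00975
T = 1/N = 1/0.00975 = 102.5652 years

102.5652


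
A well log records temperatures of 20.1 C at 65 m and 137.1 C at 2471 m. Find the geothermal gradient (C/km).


dT = 137.1 - 20.1 = 117.0 C
dz = 2471 - 65 = 2406 m
gradient = dT/dz * 1000 = 117.0/2406 * 1000 = 48.6284 C/km

48.6284


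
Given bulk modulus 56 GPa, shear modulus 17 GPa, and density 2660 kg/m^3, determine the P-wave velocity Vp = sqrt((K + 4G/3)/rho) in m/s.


First compute the effective modulus:
K + 4G/3 = 56e9 + 4*17e9/3 = 78666666666.67 Pa
Then divide by density:
78666666666.67 / 2660 = 29573934.8371 Pa/(kg/m^3)
Take the square root:
Vp = sqrt(29573934.8371) = 5438.19 m/s

5438.19


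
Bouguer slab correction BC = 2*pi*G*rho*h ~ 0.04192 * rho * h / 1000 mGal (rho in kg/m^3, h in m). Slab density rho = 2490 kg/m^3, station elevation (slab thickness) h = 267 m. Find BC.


BC = 0.04192 * rho * h / 1000
= 0.04192 * 2490 * 267 / 1000
= 27.8697 mGal

27.8697


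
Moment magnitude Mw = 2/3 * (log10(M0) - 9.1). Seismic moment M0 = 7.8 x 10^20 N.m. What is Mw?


log10(M0) = log10(7.8 x 10^20) = 20.8921
Mw = 2/3 * (20.8921 - 9.1)
= 2/3 * 11.7921
= 7.86

7.86


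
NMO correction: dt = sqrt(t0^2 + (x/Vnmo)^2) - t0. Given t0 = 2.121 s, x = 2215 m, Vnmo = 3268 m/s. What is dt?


x/Vnmo = 2215/3268 = 0.677785
(x/Vnmo)^2 = 0.459392
t0^2 = 4.498641
sqrt(4.498641 + 0.459392) = 2.226664
dt = 2.226664 - 2.121 = 0.105664

0.105664


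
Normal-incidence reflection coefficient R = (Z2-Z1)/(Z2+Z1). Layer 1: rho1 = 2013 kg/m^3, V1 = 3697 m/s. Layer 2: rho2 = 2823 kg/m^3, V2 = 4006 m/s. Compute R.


Z1 = 2013 * 3697 = 7442061
Z2 = 2823 * 4006 = 11308938
R = (11308938 - 7442061) / (11308938 + 7442061) = 3866877 / 18750999 = 0.2062

0.2062


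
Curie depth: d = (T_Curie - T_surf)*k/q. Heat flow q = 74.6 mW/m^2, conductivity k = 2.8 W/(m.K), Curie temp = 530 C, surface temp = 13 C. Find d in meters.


T_Curie - T_surf = 530 - 13 = 517 C
Convert q to W/m^2: 74.6 mW/m^2 = 0.0746 W/m^2
d = 517 * 2.8 / 0.0746 = 19404.83 m

19404.83


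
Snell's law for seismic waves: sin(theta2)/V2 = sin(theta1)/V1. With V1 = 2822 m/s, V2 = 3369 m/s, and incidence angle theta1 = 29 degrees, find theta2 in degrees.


sin(theta1) = sin(29 deg) = 0.48481
sin(theta2) = V2/V1 * sin(theta1) = 3369/2822 * 0.48481 = 0.578782
theta2 = arcsin(0.578782) = 35.3649 degrees

35.3649


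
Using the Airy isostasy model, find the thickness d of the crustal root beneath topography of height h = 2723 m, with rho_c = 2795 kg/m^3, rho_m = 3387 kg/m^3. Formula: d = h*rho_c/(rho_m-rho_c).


rho_m - rho_c = 3387 - 2795 = 592
d = 2723 * 2795 / 592
= 7610785 / 592
= 12856.06 m

12856.06


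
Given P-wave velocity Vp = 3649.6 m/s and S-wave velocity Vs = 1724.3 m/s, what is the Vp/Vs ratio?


Vp/Vs = 3649.6 / 1724.3
= 2.1166

2.1166


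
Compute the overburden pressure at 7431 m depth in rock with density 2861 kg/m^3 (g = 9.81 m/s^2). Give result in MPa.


P = rho * g * z / 1e6
= 2861 * 9.81 * 7431 / 1e6
= 208561492.71 / 1e6
= 208.5615 MPa

208.5615


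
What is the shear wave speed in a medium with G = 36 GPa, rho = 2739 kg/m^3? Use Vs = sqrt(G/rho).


Convert G to Pa: G = 36e9 Pa
Compute G/rho = 36e9 / 2739 = 13143483.023
Vs = sqrt(13143483.023) = 3625.39 m/s

3625.39


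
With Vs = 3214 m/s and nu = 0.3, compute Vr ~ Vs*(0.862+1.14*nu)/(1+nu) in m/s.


Numerator factor = 0.862 + 1.14*0.3 = 1.204
Denominator = 1 + 0.3 = 1.3
Vr = 3214 * 1.204 / 1.3 = 2976.66 m/s

2976.66


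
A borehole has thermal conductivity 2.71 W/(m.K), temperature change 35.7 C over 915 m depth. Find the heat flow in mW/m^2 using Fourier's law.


q = k * dT / dz * 1000
= 2.71 * 35.7 / 915 * 1000
= 0.105734 * 1000
= 105.7344 mW/m^2

105.7344


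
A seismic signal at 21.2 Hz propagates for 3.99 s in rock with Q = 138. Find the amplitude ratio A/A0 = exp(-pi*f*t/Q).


pi*f*t/Q = pi*21.2*3.99/138 = 1.92566
A/A0 = exp(-1.92566) = 0.14578

0.14578


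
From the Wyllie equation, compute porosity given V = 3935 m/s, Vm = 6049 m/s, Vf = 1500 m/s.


1/V - 1/Vm = 1/3935 - 1/6049 = 8.881e-05
1/Vf - 1/Vm = 1/1500 - 1/6049 = 0.00050135
phi = 8.881e-05 / 0.00050135 = 0.1771

0.1771


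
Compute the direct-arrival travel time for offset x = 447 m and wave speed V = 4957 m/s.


t = x / V
= 447 / 4957
= 0.0902 s

0.0902


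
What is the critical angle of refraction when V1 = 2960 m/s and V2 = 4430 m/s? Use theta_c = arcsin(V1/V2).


V1/V2 = 2960/4430 = 0.668172
theta_c = arcsin(0.668172) = 41.9261 degrees

41.9261


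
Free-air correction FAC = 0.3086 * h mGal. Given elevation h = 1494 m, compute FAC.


FAC = 0.3086 * h
= 0.3086 * 1494
= 461.0484 mGal

461.0484


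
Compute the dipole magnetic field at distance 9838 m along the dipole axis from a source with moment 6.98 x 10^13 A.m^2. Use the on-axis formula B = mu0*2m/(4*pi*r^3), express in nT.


m = 6.98 x 10^13 = 69800000000000 A.m^2
2m = 139600000000000 A.m^2
r^3 = 9838^3 = 952183068472
B = (4pi*10^-7) * 139600000000000 / (4*pi * 952183068472) * 1e9
= 175426533.776454 / 11965485331136.89 * 1e9
= 14661.0462 nT

14661.0462


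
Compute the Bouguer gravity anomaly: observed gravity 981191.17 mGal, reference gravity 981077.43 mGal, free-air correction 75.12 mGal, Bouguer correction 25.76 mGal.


BA = g_obs - g_ref + FAC - BC
= 981191.17 - 981077.43 + 75.12 - 25.76
= 163.1 mGal

163.1


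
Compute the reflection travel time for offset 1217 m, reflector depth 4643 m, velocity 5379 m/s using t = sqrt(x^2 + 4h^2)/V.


x^2 + 4h^2 = 1217^2 + 4*4643^2 = 1481089 + 86229796 = 87710885
sqrt(87710885) = 9365.409
t = 9365.409 / 5379 = 1.7411 s

1.7411


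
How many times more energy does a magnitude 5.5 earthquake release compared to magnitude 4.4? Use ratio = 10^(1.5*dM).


M2 - M1 = 5.5 - 4.4 = 1.1
1.5 * 1.1 = 1.65
ratio = 10^1.65 = 44.67

44.67


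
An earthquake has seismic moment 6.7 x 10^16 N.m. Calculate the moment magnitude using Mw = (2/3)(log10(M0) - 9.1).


log10(M0) = log10(6.7 x 10^16) = 16.8261
Mw = 2/3 * (16.8261 - 9.1)
= 2/3 * 7.7261
= 5.15

5.15


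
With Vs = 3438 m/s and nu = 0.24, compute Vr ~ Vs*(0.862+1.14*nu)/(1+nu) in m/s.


Numerator factor = 0.862 + 1.14*0.24 = 1.1356
Denominator = 1 + 0.24 = 1.24
Vr = 3438 * 1.1356 / 1.24 = 3148.54 m/s

3148.54


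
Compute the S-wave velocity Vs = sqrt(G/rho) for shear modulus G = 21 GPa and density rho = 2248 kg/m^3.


Convert G to Pa: G = 21e9 Pa
Compute G/rho = 21e9 / 2248 = 9341637.0107
Vs = sqrt(9341637.0107) = 3056.41 m/s

3056.41


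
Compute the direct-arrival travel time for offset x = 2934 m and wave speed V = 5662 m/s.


t = x / V
= 2934 / 5662
= 0.5182 s

0.5182


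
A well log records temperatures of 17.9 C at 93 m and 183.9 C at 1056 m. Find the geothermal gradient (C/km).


dT = 183.9 - 17.9 = 166.0 C
dz = 1056 - 93 = 963 m
gradient = dT/dz * 1000 = 166.0/963 * 1000 = 172.378 C/km

172.378


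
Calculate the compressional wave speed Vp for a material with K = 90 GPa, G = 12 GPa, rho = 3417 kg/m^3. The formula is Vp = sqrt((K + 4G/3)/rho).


First compute the effective modulus:
K + 4G/3 = 90e9 + 4*12e9/3 = 106000000000.0 Pa
Then divide by density:
106000000000.0 / 3417 = 31021363.7694 Pa/(kg/m^3)
Take the square root:
Vp = sqrt(31021363.7694) = 5569.68 m/s

5569.68


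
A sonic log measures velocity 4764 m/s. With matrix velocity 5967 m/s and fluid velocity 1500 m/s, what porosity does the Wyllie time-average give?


1/V - 1/Vm = 1/4764 - 1/5967 = 4.232e-05
1/Vf - 1/Vm = 1/1500 - 1/5967 = 0.00049908
phi = 4.232e-05 / 0.00049908 = 0.0848

0.0848


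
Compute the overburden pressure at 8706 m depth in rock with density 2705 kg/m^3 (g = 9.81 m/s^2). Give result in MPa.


P = rho * g * z / 1e6
= 2705 * 9.81 * 8706 / 1e6
= 231022851.3 / 1e6
= 231.0229 MPa

231.0229


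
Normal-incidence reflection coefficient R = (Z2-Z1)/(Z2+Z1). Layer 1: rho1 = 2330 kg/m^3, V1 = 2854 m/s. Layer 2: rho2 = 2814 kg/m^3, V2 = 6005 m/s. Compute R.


Z1 = 2330 * 2854 = 6649820
Z2 = 2814 * 6005 = 16898070
R = (16898070 - 6649820) / (16898070 + 6649820) = 10248250 / 23547890 = 0.4352

0.4352


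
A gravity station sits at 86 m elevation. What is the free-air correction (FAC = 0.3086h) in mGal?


FAC = 0.3086 * h
= 0.3086 * 86
= 26.5396 mGal

26.5396


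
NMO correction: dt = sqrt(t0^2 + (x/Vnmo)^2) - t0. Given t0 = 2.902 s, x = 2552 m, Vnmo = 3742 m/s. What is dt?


x/Vnmo = 2552/3742 = 0.681988
(x/Vnmo)^2 = 0.465108
t0^2 = 8.421604
sqrt(8.421604 + 0.465108) = 2.981059
dt = 2.981059 - 2.902 = 0.079059

0.079059


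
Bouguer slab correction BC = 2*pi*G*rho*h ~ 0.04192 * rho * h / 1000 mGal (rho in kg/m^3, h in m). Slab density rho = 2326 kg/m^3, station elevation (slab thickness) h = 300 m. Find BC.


BC = 0.04192 * rho * h / 1000
= 0.04192 * 2326 * 300 / 1000
= 29.2518 mGal

29.2518


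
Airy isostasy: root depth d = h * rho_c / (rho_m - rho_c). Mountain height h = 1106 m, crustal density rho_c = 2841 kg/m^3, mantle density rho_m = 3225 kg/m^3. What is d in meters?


rho_m - rho_c = 3225 - 2841 = 384
d = 1106 * 2841 / 384
= 3142146 / 384
= 8182.67 m

8182.67


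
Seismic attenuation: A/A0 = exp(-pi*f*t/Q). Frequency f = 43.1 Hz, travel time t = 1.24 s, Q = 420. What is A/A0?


pi*f*t/Q = pi*43.1*1.24/420 = 0.39976
A/A0 = exp(-0.39976) = 0.670481

0.670481


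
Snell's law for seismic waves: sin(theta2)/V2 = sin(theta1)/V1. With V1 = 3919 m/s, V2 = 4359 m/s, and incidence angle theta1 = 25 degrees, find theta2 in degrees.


sin(theta1) = sin(25 deg) = 0.422618
sin(theta2) = V2/V1 * sin(theta1) = 4359/3919 * 0.422618 = 0.470067
theta2 = arcsin(0.470067) = 28.0387 degrees

28.0387


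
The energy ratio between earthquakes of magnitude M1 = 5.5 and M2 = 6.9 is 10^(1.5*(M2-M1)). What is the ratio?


M2 - M1 = 6.9 - 5.5 = 1.4
1.5 * 1.4 = 2.1
ratio = 10^2.1 = 125.89

125.89


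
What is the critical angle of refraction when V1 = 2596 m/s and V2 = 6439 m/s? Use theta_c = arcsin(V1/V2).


V1/V2 = 2596/6439 = 0.403168
theta_c = arcsin(0.403168) = 23.7764 degrees

23.7764


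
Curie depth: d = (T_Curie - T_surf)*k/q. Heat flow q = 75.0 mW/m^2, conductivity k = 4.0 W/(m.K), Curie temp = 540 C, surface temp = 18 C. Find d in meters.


T_Curie - T_surf = 540 - 18 = 522 C
Convert q to W/m^2: 75.0 mW/m^2 = 0.075 W/m^2
d = 522 * 4.0 / 0.075 = 27840.0 m

27840.0


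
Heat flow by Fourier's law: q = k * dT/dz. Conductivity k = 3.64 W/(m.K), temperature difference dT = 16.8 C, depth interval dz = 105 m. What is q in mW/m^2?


q = k * dT / dz * 1000
= 3.64 * 16.8 / 105 * 1000
= 0.5824 * 1000
= 582.4 mW/m^2

582.4


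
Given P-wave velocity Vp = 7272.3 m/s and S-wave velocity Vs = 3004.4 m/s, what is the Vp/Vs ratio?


Vp/Vs = 7272.3 / 3004.4
= 2.4205

2.4205


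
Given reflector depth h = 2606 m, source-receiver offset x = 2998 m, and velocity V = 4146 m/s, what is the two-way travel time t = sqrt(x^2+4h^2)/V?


x^2 + 4h^2 = 2998^2 + 4*2606^2 = 8988004 + 27164944 = 36152948
sqrt(36152948) = 6012.7322
t = 6012.7322 / 4146 = 1.4502 s

1.4502


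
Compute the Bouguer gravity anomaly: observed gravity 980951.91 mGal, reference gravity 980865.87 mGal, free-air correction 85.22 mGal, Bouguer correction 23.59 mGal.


BA = g_obs - g_ref + FAC - BC
= 980951.91 - 980865.87 + 85.22 - 23.59
= 147.67 mGal

147.67


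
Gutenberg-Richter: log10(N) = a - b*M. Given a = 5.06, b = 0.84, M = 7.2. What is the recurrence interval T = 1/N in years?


log10(N) = 5.06 - 0.84*7.2 = -0.988
N = 10^-0.988 = 0.102802
T = 1/N = 1/0.102802 = 9.7275 years

9.7275


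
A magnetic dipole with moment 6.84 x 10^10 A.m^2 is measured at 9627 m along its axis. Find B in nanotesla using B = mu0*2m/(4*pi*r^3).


m = 6.84 x 10^10 = 68400000000 A.m^2
2m = 136800000000 A.m^2
r^3 = 9627^3 = 892221974883
B = (4pi*10^-7) * 136800000000 / (4*pi * 892221974883) * 1e9
= 171907.950004 / 11211992006655.24 * 1e9
= 15.3325 nT

15.3325


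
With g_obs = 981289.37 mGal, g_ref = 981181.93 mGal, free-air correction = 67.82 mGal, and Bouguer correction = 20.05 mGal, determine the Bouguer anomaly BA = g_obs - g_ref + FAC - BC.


BA = g_obs - g_ref + FAC - BC
= 981289.37 - 981181.93 + 67.82 - 20.05
= 155.21 mGal

155.21


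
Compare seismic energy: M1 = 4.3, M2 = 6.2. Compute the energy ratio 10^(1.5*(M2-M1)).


M2 - M1 = 6.2 - 4.3 = 1.9
1.5 * 1.9 = 2.85
ratio = 10^2.85 = 707.95

707.95


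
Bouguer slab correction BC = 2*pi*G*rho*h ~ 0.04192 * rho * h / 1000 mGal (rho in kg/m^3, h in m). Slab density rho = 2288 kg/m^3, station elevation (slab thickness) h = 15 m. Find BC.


BC = 0.04192 * rho * h / 1000
= 0.04192 * 2288 * 15 / 1000
= 1.4387 mGal

1.4387


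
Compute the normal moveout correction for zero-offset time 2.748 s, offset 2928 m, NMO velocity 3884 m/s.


x/Vnmo = 2928/3884 = 0.753862
(x/Vnmo)^2 = 0.568308
t0^2 = 7.551504
sqrt(7.551504 + 0.568308) = 2.849528
dt = 2.849528 - 2.748 = 0.101528

0.101528


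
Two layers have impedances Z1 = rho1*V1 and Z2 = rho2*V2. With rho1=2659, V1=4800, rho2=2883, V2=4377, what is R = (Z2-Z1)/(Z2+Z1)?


Z1 = 2659 * 4800 = 12763200
Z2 = 2883 * 4377 = 12618891
R = (12618891 - 12763200) / (12618891 + 12763200) = -144309 / 25382091 = -0.0057

-0.0057


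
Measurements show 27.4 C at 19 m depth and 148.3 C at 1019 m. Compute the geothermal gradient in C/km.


dT = 148.3 - 27.4 = 120.9 C
dz = 1019 - 19 = 1000 m
gradient = dT/dz * 1000 = 120.9/1000 * 1000 = 120.9 C/km

120.9


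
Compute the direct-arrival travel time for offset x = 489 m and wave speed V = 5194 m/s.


t = x / V
= 489 / 5194
= 0.0941 s

0.0941


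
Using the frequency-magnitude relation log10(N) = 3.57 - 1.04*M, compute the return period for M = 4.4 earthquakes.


log10(N) = 3.57 - 1.04*4.4 = -1.006
N = 10^-1.006 = 0.098628
T = 1/N = 1/0.098628 = 10.1391 years

10.1391


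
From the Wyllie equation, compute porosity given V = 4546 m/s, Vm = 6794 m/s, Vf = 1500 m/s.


1/V - 1/Vm = 1/4546 - 1/6794 = 7.278e-05
1/Vf - 1/Vm = 1/1500 - 1/6794 = 0.00051948
phi = 7.278e-05 / 0.00051948 = 0.1401

0.1401


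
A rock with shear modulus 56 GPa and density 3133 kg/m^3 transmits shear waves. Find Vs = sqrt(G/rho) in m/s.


Convert G to Pa: G = 56e9 Pa
Compute G/rho = 56e9 / 3133 = 17874241.9406
Vs = sqrt(17874241.9406) = 4227.79 m/s

4227.79


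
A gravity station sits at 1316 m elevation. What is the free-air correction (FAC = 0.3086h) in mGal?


FAC = 0.3086 * h
= 0.3086 * 1316
= 406.1176 mGal

406.1176


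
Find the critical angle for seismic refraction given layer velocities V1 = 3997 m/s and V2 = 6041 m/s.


V1/V2 = 3997/6041 = 0.661645
theta_c = arcsin(0.661645) = 41.4255 degrees

41.4255


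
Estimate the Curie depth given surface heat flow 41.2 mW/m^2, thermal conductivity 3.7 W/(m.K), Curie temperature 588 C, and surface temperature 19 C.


T_Curie - T_surf = 588 - 19 = 569 C
Convert q to W/m^2: 41.2 mW/m^2 = 0.0412 W/m^2
d = 569 * 3.7 / 0.0412 = 51099.51 m

51099.51


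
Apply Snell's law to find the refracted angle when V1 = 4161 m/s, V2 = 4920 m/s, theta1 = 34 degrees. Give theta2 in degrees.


sin(theta1) = sin(34 deg) = 0.559193
sin(theta2) = V2/V1 * sin(theta1) = 4920/4161 * 0.559193 = 0.661194
theta2 = arcsin(0.661194) = 41.391 degrees

41.391


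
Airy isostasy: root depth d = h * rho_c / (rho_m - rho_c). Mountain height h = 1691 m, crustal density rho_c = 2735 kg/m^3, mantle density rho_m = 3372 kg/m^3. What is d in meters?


rho_m - rho_c = 3372 - 2735 = 637
d = 1691 * 2735 / 637
= 4624885 / 637
= 7260.42 m

7260.42
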